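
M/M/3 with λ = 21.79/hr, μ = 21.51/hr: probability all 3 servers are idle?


a = λ/μ = 21.79/21.51 = 1.0130; ρ = a/c = 0.3377
Σ_{k=0}^{2} a^k/k! (terms k=0..2) = 1.00000 + 1.01302 + 0.51310 = 2.52612
Tail: a^3/(3!(1−ρ)) = 1.03956/(6·0.6623) = 0.26159
P₀ = 1/(2.52612 + 0.26159) = 1/2.78771 = 0.358717

Final: 0.358717


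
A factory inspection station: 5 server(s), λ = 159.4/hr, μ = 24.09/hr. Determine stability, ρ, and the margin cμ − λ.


Total capacity cμ = 5·24.09 = 120.45/hr
ρ = λ/(cμ) = 159.4/120.45 = 1.3234
Stable ⇔ ρ < 1: NO
Spare capacity = cμ − λ = 120.45 − 159.4 = -38.95/hr

Final: ρ = 1.3234; unstable; margin = -38.95/hr


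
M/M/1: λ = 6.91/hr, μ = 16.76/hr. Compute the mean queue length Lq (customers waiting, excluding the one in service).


ρ = 6.91/16.76 = 0.4123
Lq = ρ²/(1−ρ) = 0.1700/0.5877 = 0.2892

Final: 0.2892


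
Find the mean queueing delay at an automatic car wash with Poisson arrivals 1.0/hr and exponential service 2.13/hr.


ρ = 1.0/2.13 = 0.4695
Wq = ρ/(μ−λ) = 0.4695/(2.13 − 1.0) = 0.4695/1.13 = 0.4155 hr

Final: 0.4155 hr


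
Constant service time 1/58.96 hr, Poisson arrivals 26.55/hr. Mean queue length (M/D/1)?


ρ = 26.55/58.96 = 0.4503
M/D/1: Lq = ρ²/(2(1−ρ)) = 0.2028/(2·0.5497) = 0.18444

Final: 0.18444


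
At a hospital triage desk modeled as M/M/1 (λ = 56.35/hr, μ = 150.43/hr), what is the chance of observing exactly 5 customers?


ρ = 56.35/150.43 = 0.3746
P_n = (1−ρ)·ρ^n = (1 − 0.3746)·0.3746^5 = 0.6254·0.007376 = 0.004613

Final: 0.004613


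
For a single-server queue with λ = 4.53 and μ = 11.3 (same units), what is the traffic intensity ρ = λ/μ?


ρ = λ/μ = 4.53/11.3 = 0.4009

Final: 0.4009


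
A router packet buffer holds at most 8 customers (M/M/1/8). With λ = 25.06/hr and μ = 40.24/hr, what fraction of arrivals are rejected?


ρ = λ/μ = 25.06/40.24 = 0.6228
P_K = (1−ρ)ρ^K/(1−ρ^(K+1)) = (0.3772·0.022625)/(1 − 0.014090)
= 0.008535/0.985910 = 0.008657

Final: 0.008657


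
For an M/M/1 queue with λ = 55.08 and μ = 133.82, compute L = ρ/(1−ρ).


ρ = λ/μ = 55.08/133.82 = 0.4116
L = ρ/(1−ρ) = 0.4116/(1 − 0.4116) = 0.4116/0.5884 = 0.6995

Final: 0.6995


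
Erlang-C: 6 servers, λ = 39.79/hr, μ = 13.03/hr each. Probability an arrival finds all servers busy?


a = λ/μ = 3.0537; ρ = a/6 = 0.5090
P₀ = 0.046313 (from M/M/c formula)
C(c,a) = [a^c/(c!(1−ρ))]·P₀ = [810.91837/(720·0.4910)]·0.046313
= 2.29362·0.046313 = 0.106224

Final: 0.106224


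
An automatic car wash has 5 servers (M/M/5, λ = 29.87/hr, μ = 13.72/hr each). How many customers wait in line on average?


a = λ/μ = 2.1771; ρ = a/5 = 0.4354
P₀ = 0.112046
Lq = P₀·a^c·ρ / (c!·(1−ρ)²) = 0.112046·48.91089·0.4354/(120·0.31875)
= 0.06239

Final: 0.06239


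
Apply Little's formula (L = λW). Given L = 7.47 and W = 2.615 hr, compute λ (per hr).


λ = L/W = 7.47/2.615 = 2.8566 /hr

Final: 2.8566 /hr


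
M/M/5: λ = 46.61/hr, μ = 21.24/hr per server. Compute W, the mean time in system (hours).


a = 2.1944; ρ = 0.4389; P₀ = 0.110065
Lq = P₀·a^c·ρ/(c!(1−ρ)²) = 0.06507
Wq = Lq/λ = 0.06507/46.61 = 0.001396 hr
W = Wq + 1/μ = 0.001396 + 0.04708 = 0.04848 hr

Final: 0.04848 hr


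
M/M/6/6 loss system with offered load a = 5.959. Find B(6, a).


B(c,a) = (a^c/c!) / Σ_{k=0}^{c} a^k/k!
a^6/6! = 62.188176
Σ terms (k=0..6): 1.00000 + 5.95900 + 17.75484 + 35.26703 + 52.53906 + 62.61605 + 62.18818 = 237.324160
B = 62.188176/237.324160 = 0.262039

Final: 0.262039


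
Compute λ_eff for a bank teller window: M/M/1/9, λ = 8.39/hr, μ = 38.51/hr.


ρ = 0.2179; P_K = (1−ρ)ρ^9/(1−ρ^10) = 0.0000008649
λ_eff = λ(1 − P_K) = 8.39·(1 − 0.0000008649) = 8.39·0.999999 = 8.3900 /hr

Final: 8.3900 /hr


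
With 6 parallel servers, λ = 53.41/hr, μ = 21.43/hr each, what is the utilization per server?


ρ = λ/(cμ) = 53.41/(6·21.43) = 53.41/128.58 = 0.4154

Final: 0.4154


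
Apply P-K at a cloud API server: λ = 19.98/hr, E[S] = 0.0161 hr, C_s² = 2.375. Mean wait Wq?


ρ = λ·E[S] = 19.98·0.0161 = 0.3217
E[S²] = E[S]²(1+C_s²) = 0.0161²·(1+2.375) = 0.0008748
Wq = λ·E[S²]/(2(1−ρ)) = 19.98·0.0008748/(2·0.6783) = 0.01288 hr

Final: 0.01288 hr


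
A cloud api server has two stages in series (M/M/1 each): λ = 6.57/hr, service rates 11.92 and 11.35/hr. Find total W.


Each node sees arrival rate λ = 6.57/hr (tandem ⇒ throughput preserved).
W₁ = 1/(μ₁−λ) = 1/(11.92−6.57) = 0.18692 hr
W₂ = 1/(μ₂−λ) = 1/(11.35−6.57) = 0.20921 hr
W_total = W₁ + W₂ = 0.18692 + 0.20921 = 0.39612 hr

Final: 0.39612 hr


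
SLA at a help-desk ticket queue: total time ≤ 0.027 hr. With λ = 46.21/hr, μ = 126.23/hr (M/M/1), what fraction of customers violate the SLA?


W ~ Exponential(μ−λ) for M/M/1.
μ − λ = 126.23 − 46.21 = 80.0200
P(W > t) = e^{−(μ−λ)t} = e^{−2.1605} = 0.115263

Final: 0.115263


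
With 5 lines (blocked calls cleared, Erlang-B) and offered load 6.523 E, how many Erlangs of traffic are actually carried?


B(5,6.523) = 0.395385 (Erlang-B)
Carried load = a(1 − B) = 6.523·(1 − 0.395385) = 6.523·0.604615 = 3.9439 E

Final: 3.9439 Erlangs


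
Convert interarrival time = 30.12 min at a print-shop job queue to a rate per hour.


λ = 1/(interarrival time) in consistent units.
1 hour = 60 min, so λ = 60/30.12 = 1.9920 per hour

Final: 1.9920 /hr


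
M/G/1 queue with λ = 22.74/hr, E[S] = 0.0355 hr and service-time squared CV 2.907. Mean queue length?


ρ = λ·E[S] = 22.74·0.0355 = 0.8073
Lq = ρ²(1+C_s²)/(2(1−ρ)) = 0.6517·(1+2.907)/(2·0.1927)
= 0.6517·3.9070/0.3855 = 6.60544

Final: 6.60544


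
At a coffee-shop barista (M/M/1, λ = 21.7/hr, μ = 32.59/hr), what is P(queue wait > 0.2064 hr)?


ρ = 21.7/32.59 = 0.6658
P(Wq > t) = ρ·e^{−(μ−λ)t} = 0.6658·e^{−2.2477}
= 0.6658·0.105642 = 0.070342

Final: 0.070342


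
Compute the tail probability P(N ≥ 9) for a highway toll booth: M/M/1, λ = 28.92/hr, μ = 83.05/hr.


ρ = 28.92/83.05 = 0.3482
P(N ≥ n) = ρ^n = 0.3482^9 = 0.00007529

Final: 0.00007529


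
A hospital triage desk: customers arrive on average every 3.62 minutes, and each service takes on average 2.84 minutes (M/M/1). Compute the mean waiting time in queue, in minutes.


λ = 60/3.62 = 16.5746 /hr
μ = 60/2.84 = 21.1268 /hr
ρ = λ/μ = 16.5746/21.1268 = 0.7845
Wq = ρ/(μ−λ) = 0.7845/(21.1268−16.5746) = 0.17234 hr
In minutes: 0.17234·60 = 10.341 min

Final: 10.341 min


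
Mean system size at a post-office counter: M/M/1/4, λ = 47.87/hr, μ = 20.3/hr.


ρ = 47.87/20.3 = 2.3581
L = ρ[1 − (K+1)ρ^K + Kρ^(K+1)] / [(1−ρ)(1−ρ^(K+1))]
Numerator: 2.3581·(1 − 5·30.922141 + 4·72.918369) = 325.569698
Denominator: (-1.3581)·(-71.918369) = 97.674357
L = 325.569698/97.674357 = 3.3332

Final: 3.3332


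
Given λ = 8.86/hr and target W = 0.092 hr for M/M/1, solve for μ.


W = 1/(μ−λ) ⇒ μ − λ = 1/W = 1/0.092 = 10.8696
μ = λ + 1/W = 8.86 + 10.8696 = 19.7296 per hr

Final: 19.7296 /hr


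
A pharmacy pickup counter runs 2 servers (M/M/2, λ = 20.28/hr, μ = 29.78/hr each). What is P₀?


a = λ/μ = 20.28/29.78 = 0.6810; ρ = a/c = 0.3405
Σ_{k=0}^{1} a^k/k! (terms k=0..1) = 1.00000 + 0.68099 = 1.68099
Tail: a^2/(2!(1−ρ)) = 0.46375/(2·0.6595) = 0.35159
P₀ = 1/(1.68099 + 0.35159) = 1/2.03259 = 0.491984

Final: 0.491984


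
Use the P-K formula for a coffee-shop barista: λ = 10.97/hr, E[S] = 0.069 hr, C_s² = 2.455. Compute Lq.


ρ = λ·E[S] = 10.97·0.069 = 0.7569
Lq = ρ²(1+C_s²)/(2(1−ρ)) = 0.5729·(1+2.455)/(2·0.2431)
= 0.5729·3.4550/0.4861 = 4.07191

Final: 4.07191


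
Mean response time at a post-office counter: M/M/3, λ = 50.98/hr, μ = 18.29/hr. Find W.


a = 2.7873; ρ = 0.9291; P₀ = 0.017070
Lq = P₀·a^c·ρ/(c!(1−ρ)²) = 11.38908
Wq = Lq/λ = 11.38908/50.98 = 0.22340 hr
W = Wq + 1/μ = 0.22340 + 0.05467 = 0.27808 hr

Final: 0.27808 hr


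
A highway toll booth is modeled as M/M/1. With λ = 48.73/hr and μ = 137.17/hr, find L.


ρ = λ/μ = 48.73/137.17 = 0.3553
L = ρ/(1−ρ) = 0.3553/(1 − 0.3553) = 0.3553/0.6447 = 0.5510

Final: 0.5510


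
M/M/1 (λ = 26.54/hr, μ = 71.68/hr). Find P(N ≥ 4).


ρ = 26.54/71.68 = 0.3703
P(N ≥ n) = ρ^n = 0.3703^4 = 0.018794

Final: 0.018794


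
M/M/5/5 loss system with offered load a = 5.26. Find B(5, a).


B(c,a) = (a^c/c!) / Σ_{k=0}^{c} a^k/k!
a^5/5! = 33.554245
Σ terms (k=0..5): 1.00000 + 5.26000 + 13.83380 + 24.25526 + 31.89567 + 33.55425 = 109.798978
B = 33.554245/109.798978 = 0.305597

Final: 0.305597


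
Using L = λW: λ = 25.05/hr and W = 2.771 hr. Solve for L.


L = λW = 25.05·2.771 = 69.4136

Final: 69.4136


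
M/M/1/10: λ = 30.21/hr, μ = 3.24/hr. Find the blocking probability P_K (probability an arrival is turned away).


ρ = λ/μ = 30.21/3.24 = 9.3241
P_K = (1−ρ)ρ^K/(1−ρ^(K+1)) = (-8.3241·4966576744.558802)/(1 − 46308729460.839943)
= -41342152716.281136/-46308729459.839943 = 0.892751

Final: 0.892751


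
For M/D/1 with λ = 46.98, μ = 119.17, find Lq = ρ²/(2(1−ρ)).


ρ = 46.98/119.17 = 0.3942
M/D/1: Lq = ρ²/(2(1−ρ)) = 0.1554/(2·0.6058) = 0.12828

Final: 0.12828


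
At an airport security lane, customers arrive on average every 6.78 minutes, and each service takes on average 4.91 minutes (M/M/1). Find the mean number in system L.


λ = 60/6.78 = 8.8496 /hr
μ = 60/4.91 = 12.2200 /hr
ρ = λ/μ = 8.8496/12.2200 = 0.7242
L = ρ/(1−ρ) = 0.7242/0.2758 = 2.6257

Final: 2.6257


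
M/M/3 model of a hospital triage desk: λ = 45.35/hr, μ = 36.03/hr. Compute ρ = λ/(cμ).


ρ = λ/(cμ) = 45.35/(3·36.03) = 45.35/108.09 = 0.4196

Final: 0.4196


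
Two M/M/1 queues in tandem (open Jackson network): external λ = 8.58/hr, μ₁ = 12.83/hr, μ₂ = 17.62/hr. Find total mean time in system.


Each node sees arrival rate λ = 8.58/hr (tandem ⇒ throughput preserved).
W₁ = 1/(μ₁−λ) = 1/(12.83−8.58) = 0.23529 hr
W₂ = 1/(μ₂−λ) = 1/(17.62−8.58) = 0.11062 hr
W_total = W₁ + W₂ = 0.23529 + 0.11062 = 0.34591 hr

Final: 0.34591 hr


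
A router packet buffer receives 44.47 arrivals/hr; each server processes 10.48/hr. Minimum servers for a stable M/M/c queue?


Stability requires cμ > λ ⇔ c > λ/μ.
λ/μ = 44.47/10.48 = 4.2433
Minimum integer c = ⌊4.2433⌋ + 1 = 5
Check: 5·10.48 = 52.40 > 44.47, while 4·10.48 = 41.92 ≤ 44.47

Final: 5 servers


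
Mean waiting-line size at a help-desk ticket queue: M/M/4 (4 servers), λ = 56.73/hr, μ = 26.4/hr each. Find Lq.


a = λ/μ = 2.1489; ρ = a/4 = 0.5372
P₀ = 0.110727
Lq = P₀·a^c·ρ / (c!·(1−ρ)²) = 0.110727·21.32237·0.5372/(24·0.21417)
= 0.24676

Final: 0.24676


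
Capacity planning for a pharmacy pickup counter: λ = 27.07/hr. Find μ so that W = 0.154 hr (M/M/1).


W = 1/(μ−λ) ⇒ μ − λ = 1/W = 1/0.154 = 6.4935
μ = λ + 1/W = 27.07 + 6.4935 = 33.5635 per hr

Final: 33.5635 /hr


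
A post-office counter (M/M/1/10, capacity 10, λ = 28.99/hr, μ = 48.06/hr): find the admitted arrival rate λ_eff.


ρ = 0.6032; P_K = (1−ρ)ρ^10/(1−ρ^11) = 0.002540
λ_eff = λ(1 − P_K) = 28.99·(1 − 0.002540) = 28.99·0.997460 = 28.9164 /hr

Final: 28.9164 /hr


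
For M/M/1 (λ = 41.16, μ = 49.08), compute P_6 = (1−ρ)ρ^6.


ρ = 41.16/49.08 = 0.8386
P_n = (1−ρ)·ρ^n = (1 − 0.8386)·0.8386^6 = 0.1614·0.347876 = 0.056137

Final: 0.056137


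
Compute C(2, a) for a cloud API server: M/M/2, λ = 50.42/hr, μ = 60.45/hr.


a = λ/μ = 0.8341; ρ = a/2 = 0.4170
P₀ = 0.411394 (from M/M/c formula)
C(c,a) = [a^c/(c!(1−ρ))]·P₀ = [0.69569/(2·0.5830)]·0.411394
= 0.59668·0.411394 = 0.245472

Final: 0.245472


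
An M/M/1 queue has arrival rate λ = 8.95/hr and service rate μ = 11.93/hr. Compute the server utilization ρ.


ρ = λ/μ = 8.95/11.93 = 0.7502

Final: 0.7502


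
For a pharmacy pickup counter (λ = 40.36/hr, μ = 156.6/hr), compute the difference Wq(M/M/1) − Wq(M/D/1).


ρ = 40.36/156.6 = 0.2577
Wq(M/M/1) = ρ/(μ−λ) = 0.2577/116.24 = 0.002217 hr
Wq(M/D/1) = ρ/(2(μ−λ)) = 0.001109 hr
Savings = 0.002217 − 0.001109 = 0.001109 hr

Final: 0.001109 hr


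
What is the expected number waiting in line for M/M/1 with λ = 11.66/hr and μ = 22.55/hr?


ρ = 11.66/22.55 = 0.5171
Lq = ρ²/(1−ρ) = 0.2674/0.4829 = 0.5536

Final: 0.5536


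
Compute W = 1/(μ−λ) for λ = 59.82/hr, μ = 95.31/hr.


W = 1/(μ−λ) = 1/(95.31 − 59.82) = 1/35.49 = 0.02818 hr

Final: 0.02818 hr


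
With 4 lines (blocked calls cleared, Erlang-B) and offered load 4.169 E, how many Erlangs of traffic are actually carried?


B(4,4.169) = 0.326738 (Erlang-B)
Carried load = a(1 − B) = 4.169·(1 − 0.326738) = 4.169·0.673262 = 2.8068 E

Final: 2.8068 Erlangs


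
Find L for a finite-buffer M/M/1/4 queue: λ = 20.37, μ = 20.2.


ρ = 20.37/20.2 = 1.0084
L = ρ[1 − (K+1)ρ^K + Kρ^(K+1)] / [(1−ρ)(1−ρ^(K+1))]
Numerator: 1.0084·(1 − 5·1.034091 + 4·1.042793) = 0.0007263
Denominator: (-0.008416)·(-0.042793) = 0.0003601
L = 0.0007263/0.0003601 = 2.0168

Final: 2.0168


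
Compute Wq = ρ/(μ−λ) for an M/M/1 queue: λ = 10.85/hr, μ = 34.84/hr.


ρ = 10.85/34.84 = 0.3114
Wq = ρ/(μ−λ) = 0.3114/(34.84 − 10.85) = 0.3114/23.99 = 0.01298 hr

Final: 0.01298 hr


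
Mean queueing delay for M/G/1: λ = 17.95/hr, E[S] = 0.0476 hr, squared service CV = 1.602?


ρ = λ·E[S] = 17.95·0.0476 = 0.8544
E[S²] = E[S]²(1+C_s²) = 0.0476²·(1+1.602) = 0.005896
Wq = λ·E[S²]/(2(1−ρ)) = 17.95·0.005896/(2·0.1456) = 0.36346 hr

Final: 0.36346 hr


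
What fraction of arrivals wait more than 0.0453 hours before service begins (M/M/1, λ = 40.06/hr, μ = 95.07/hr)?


ρ = 40.06/95.07 = 0.4214
P(Wq > t) = ρ·e^{−(μ−λ)t} = 0.4214·e^{−2.4920}
= 0.4214·0.082748 = 0.034868

Final: 0.034868


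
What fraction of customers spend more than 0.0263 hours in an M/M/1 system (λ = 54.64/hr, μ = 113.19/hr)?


W ~ Exponential(μ−λ) for M/M/1.
μ − λ = 113.19 − 54.64 = 58.5500
P(W > t) = e^{−(μ−λ)t} = e^{−1.5399} = 0.214410

Final: 0.214410


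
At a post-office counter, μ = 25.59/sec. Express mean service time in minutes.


Mean service time = 1/μ = 1/25.59 second = 0.03908 second
In minutes: 0.03908 × 0.0166667 = 0.0006513 min

Final: 0.0006513 min


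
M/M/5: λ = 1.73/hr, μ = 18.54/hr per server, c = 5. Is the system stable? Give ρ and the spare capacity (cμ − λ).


Total capacity cμ = 5·18.54 = 92.70/hr
ρ = λ/(cμ) = 1.73/92.70 = 0.01866
Stable ⇔ ρ < 1: YES
Spare capacity = cμ − λ = 92.70 − 1.73 = 90.97/hr

Final: ρ = 0.01866; stable; margin = 90.97/hr


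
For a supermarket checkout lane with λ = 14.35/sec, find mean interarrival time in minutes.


Mean interarrival time = 1/λ = 1/14.35 second = 0.06969 second
In minutes: 0.06969 × 0.0166667 = 0.001161 min

Final: 0.001161 min


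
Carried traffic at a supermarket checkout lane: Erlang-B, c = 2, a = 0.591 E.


B(2,0.591) = 0.098911 (Erlang-B)
Carried load = a(1 − B) = 0.591·(1 − 0.098911) = 0.591·0.901089 = 0.5325 E

Final: 0.5325 Erlangs


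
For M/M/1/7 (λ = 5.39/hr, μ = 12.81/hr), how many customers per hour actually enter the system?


ρ = 0.4208; P_K = (1−ρ)ρ^7/(1−ρ^8) = 0.001354
λ_eff = λ(1 − P_K) = 5.39·(1 − 0.001354) = 5.39·0.998646 = 5.3827 /hr

Final: 5.3827 /hr


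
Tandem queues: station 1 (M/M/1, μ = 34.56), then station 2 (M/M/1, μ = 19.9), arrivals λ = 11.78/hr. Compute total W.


Each node sees arrival rate λ = 11.78/hr (tandem ⇒ throughput preserved).
W₁ = 1/(μ₁−λ) = 1/(34.56−11.78) = 0.04390 hr
W₂ = 1/(μ₂−λ) = 1/(19.9−11.78) = 0.12315 hr
W_total = W₁ + W₂ = 0.04390 + 0.12315 = 0.16705 hr

Final: 0.16705 hr


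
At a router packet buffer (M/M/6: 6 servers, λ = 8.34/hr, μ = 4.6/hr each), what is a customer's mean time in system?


a = 1.8130; ρ = 0.3022; P₀ = 0.163024
Lq = P₀·a^c·ρ/(c!(1−ρ)²) = 0.004990
Wq = Lq/λ = 0.004990/8.34 = 0.0005984 hr
W = Wq + 1/μ = 0.0005984 + 0.21739 = 0.21799 hr

Final: 0.21799 hr


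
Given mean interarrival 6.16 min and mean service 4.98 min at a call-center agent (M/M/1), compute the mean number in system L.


λ = 60/6.16 = 9.7403 /hr
μ = 60/4.98 = 12.0482 /hr
ρ = λ/μ = 9.7403/12.0482 = 0.8084
L = ρ/(1−ρ) = 0.8084/0.1916 = 4.2203

Final: 4.2203


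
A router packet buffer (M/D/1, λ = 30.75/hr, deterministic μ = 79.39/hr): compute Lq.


ρ = 30.75/79.39 = 0.3873
M/D/1: Lq = ρ²/(2(1−ρ)) = 0.1500/(2·0.6127) = 0.12243

Final: 0.12243


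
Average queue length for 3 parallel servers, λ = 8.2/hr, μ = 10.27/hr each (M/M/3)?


a = λ/μ = 0.7984; ρ = a/3 = 0.2661
P₀ = 0.447868
Lq = P₀·a^c·ρ / (c!·(1−ρ)²) = 0.447868·0.50901·0.2661/(6·0.53854)
= 0.01878

Final: 0.01878


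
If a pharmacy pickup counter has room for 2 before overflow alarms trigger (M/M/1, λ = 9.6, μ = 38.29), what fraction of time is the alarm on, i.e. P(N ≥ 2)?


ρ = 9.6/38.29 = 0.2507
P(N ≥ n) = ρ^n = 0.2507^2 = 0.062860

Final: 0.062860


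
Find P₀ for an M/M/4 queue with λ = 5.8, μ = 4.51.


a = λ/μ = 5.8/4.51 = 1.2860; ρ = a/c = 0.3215
Σ_{k=0}^{3} a^k/k! (terms k=0..3) = 1.00000 + 1.28603 + 0.82694 + 0.35449 = 3.46746
Tail: a^4/(4!(1−ρ)) = 2.73531/(24·0.6785) = 0.16798
P₀ = 1/(3.46746 + 0.16798) = 1/3.63544 = 0.275070

Final: 0.275070


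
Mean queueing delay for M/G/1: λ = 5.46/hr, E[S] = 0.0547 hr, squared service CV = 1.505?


ρ = λ·E[S] = 5.46·0.0547 = 0.2987
E[S²] = E[S]²(1+C_s²) = 0.0547²·(1+1.505) = 0.007495
Wq = λ·E[S²]/(2(1−ρ)) = 5.46·0.007495/(2·0.7013) = 0.02918 hr

Final: 0.02918 hr


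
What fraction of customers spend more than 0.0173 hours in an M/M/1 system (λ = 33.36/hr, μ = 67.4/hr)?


W ~ Exponential(μ−λ) for M/M/1.
μ − λ = 67.4 − 33.36 = 34.0400
P(W > t) = e^{−(μ−λ)t} = e^{−0.5889} = 0.554942

Final: 0.554942


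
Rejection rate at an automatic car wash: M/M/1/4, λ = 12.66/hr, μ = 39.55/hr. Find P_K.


ρ = λ/μ = 12.66/39.55 = 0.3201
P_K = (1−ρ)ρ^K/(1−ρ^(K+1)) = (0.6799·0.010499)/(1 − 0.003361)
= 0.007138/0.996639 = 0.007162

Final: 0.007162


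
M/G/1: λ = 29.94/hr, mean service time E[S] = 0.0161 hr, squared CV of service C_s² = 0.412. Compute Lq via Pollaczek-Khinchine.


ρ = λ·E[S] = 29.94·0.0161 = 0.4820
Lq = ρ²(1+C_s²)/(2(1−ρ)) = 0.2324·(1+0.412)/(2·0.5180)
= 0.2324·1.4120/1.0359 = 0.31671

Final: 0.31671


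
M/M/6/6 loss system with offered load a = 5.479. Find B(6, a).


B(c,a) = (a^c/c!) / Σ_{k=0}^{c} a^k/k!
a^6/6! = 37.572951
Σ terms (k=0..6): 1.00000 + 5.47900 + 15.00972 + 27.41275 + 37.54862 + 41.14578 + 37.57295 = 165.168819
B = 37.572951/165.168819 = 0.227482

Final: 0.227482


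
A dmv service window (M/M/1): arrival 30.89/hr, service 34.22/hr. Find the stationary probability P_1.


ρ = 30.89/34.22 = 0.9027
P_n = (1−ρ)·ρ^n = (1 − 0.9027)·0.9027^1 = 0.09731·0.902688 = 0.087842

Final: 0.087842


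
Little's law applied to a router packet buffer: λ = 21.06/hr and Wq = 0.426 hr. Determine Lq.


Lq = λWq = 21.06·0.426 = 8.9716

Final: 8.9716


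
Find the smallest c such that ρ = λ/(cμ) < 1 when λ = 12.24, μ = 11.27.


Stability requires cμ > λ ⇔ c > λ/μ.
λ/μ = 12.24/11.27 = 1.0861
Minimum integer c = ⌊1.0861⌋ + 1 = 2
Check: 2·11.27 = 22.54 > 12.24, while 1·11.27 = 11.27 ≤ 12.24

Final: 2 servers


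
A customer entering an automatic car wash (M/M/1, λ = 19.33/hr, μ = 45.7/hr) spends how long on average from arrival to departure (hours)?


W = 1/(μ−λ) = 1/(45.7 − 19.33) = 1/26.37 = 0.03792 hr

Final: 0.03792 hr


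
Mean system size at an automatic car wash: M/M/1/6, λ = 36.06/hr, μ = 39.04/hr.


ρ = 36.06/39.04 = 0.9237
L = ρ[1 − (K+1)ρ^K + Kρ^(K+1)] / [(1−ρ)(1−ρ^(K+1))]
Numerator: 0.9237·(1 − 7·0.621006 + 6·0.573603) = 0.087360
Denominator: (0.07633)·(0.426397) = 0.032548
L = 0.087360/0.032548 = 2.6840

Final: 2.6840


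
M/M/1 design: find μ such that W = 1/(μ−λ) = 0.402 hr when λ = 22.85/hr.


W = 1/(μ−λ) ⇒ μ − λ = 1/W = 1/0.402 = 2.4876
μ = λ + 1/W = 22.85 + 2.4876 = 25.3376 per hr

Final: 25.3376 /hr


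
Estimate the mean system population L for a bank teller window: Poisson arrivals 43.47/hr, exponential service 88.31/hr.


ρ = λ/μ = 43.47/88.31 = 0.4922
L = ρ/(1−ρ) = 0.4922/(1 − 0.4922) = 0.4922/0.5078 = 0.9694

Final: 0.9694


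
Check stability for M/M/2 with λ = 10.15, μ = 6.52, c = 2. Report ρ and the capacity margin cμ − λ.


Total capacity cμ = 2·6.52 = 13.04/hr
ρ = λ/(cμ) = 10.15/13.04 = 0.7784
Stable ⇔ ρ < 1: YES
Spare capacity = cμ − λ = 13.04 − 10.15 = 2.89/hr

Final: ρ = 0.7784; stable; margin = 2.89/hr


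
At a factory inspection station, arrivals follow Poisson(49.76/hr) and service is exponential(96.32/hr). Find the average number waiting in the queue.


ρ = 49.76/96.32 = 0.5166
Lq = ρ²/(1−ρ) = 0.2669/0.4834 = 0.5521

Final: 0.5521


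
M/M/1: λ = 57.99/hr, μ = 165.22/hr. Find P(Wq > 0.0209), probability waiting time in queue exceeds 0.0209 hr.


ρ = 57.99/165.22 = 0.3510
P(Wq > t) = ρ·e^{−(μ−λ)t} = 0.3510·e^{−2.2411}
= 0.3510·0.106341 = 0.037324

Final: 0.037324


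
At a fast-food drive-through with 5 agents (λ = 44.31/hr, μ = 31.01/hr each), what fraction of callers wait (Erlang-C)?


a = λ/μ = 1.4289; ρ = a/5 = 0.2858
P₀ = 0.239280 (from M/M/c formula)
C(c,a) = [a^c/(c!(1−ρ))]·P₀ = [5.95662/(120·0.7142)]·0.239280
= 0.06950·0.239280 = 0.016630

Final: 0.016630


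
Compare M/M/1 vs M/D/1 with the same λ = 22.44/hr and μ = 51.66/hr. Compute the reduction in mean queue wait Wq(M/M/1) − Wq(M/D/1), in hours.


ρ = 22.44/51.66 = 0.4344
Wq(M/M/1) = ρ/(μ−λ) = 0.4344/29.22 = 0.01487 hr
Wq(M/D/1) = ρ/(2(μ−λ)) = 0.007433 hr
Savings = 0.01487 − 0.007433 = 0.007433 hr

Final: 0.007433 hr


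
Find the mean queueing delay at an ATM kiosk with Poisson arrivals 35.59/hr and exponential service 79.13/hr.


ρ = 35.59/79.13 = 0.4498
Wq = ρ/(μ−λ) = 0.4498/(79.13 − 35.59) = 0.4498/43.54 = 0.01033 hr

Final: 0.01033 hr


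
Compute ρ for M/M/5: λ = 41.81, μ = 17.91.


ρ = λ/(cμ) = 41.81/(5·17.91) = 41.81/89.55 = 0.4669

Final: 0.4669


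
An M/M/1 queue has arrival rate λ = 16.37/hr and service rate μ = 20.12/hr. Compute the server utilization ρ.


ρ = λ/μ = 16.37/20.12 = 0.8136

Final: 0.8136


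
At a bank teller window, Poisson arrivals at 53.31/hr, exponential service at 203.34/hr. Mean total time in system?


W = 1/(μ−λ) = 1/(203.34 − 53.31) = 1/150.03 = 0.006665 hr

Final: 0.006665 hr


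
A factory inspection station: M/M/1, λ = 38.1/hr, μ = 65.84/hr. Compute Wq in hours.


ρ = 38.1/65.84 = 0.5787
Wq = ρ/(μ−λ) = 0.5787/(65.84 − 38.1) = 0.5787/27.74 = 0.02086 hr

Final: 0.02086 hr


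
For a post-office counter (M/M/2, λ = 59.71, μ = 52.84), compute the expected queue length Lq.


a = λ/μ = 1.1300; ρ = a/2 = 0.5650
P₀ = 0.277949
Lq = P₀·a^c·ρ / (c!·(1−ρ)²) = 0.277949·1.27693·0.5650/(2·0.18922)
= 0.52990

Final: 0.52990


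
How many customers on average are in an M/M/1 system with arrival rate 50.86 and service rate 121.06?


ρ = λ/μ = 50.86/121.06 = 0.4201
L = ρ/(1−ρ) = 0.4201/(1 − 0.4201) = 0.4201/0.5799 = 0.7245

Final: 0.7245


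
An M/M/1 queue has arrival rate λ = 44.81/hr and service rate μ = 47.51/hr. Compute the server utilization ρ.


ρ = λ/μ = 44.81/47.51 = 0.9432

Final: 0.9432


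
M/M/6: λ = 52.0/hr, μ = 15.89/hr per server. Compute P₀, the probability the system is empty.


a = λ/μ = 52.0/15.89 = 3.2725; ρ = a/c = 0.5454
Σ_{k=0}^{5} a^k/k! (terms k=0..5) = 1.00000 + 3.27250 + 5.35462 + 5.84100 + 4.77866 + 3.12763 = 23.37442
Tail: a^6/(6!(1−ρ)) = 1228.22145/(720·0.4546) = 3.75258
P₀ = 1/(23.37442 + 3.75258) = 1/27.12700 = 0.036864

Final: 0.036864


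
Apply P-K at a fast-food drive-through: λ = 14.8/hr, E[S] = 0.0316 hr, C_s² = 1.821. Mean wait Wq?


ρ = λ·E[S] = 14.8·0.0316 = 0.4677
E[S²] = E[S]²(1+C_s²) = 0.0316²·(1+1.821) = 0.002817
Wq = λ·E[S²]/(2(1−ρ)) = 14.8·0.002817/(2·0.5323) = 0.03916 hr

Final: 0.03916 hr


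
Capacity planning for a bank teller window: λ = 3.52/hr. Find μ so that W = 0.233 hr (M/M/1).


W = 1/(μ−λ) ⇒ μ − λ = 1/W = 1/0.233 = 4.2918
μ = λ + 1/W = 3.52 + 4.2918 = 7.8118 per hr

Final: 7.8118 /hr


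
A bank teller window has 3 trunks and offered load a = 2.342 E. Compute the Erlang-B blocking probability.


B(c,a) = (a^c/c!) / Σ_{k=0}^{c} a^k/k!
a^3/3! = 2.140964
Σ terms (k=0..3): 1.00000 + 2.34200 + 2.74248 + 2.14096 = 8.225446
B = 2.140964/8.225446 = 0.260285

Final: 0.260285


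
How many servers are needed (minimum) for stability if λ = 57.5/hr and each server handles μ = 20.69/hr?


Stability requires cμ > λ ⇔ c > λ/μ.
λ/μ = 57.5/20.69 = 2.7791
Minimum integer c = ⌊2.7791⌋ + 1 = 3
Check: 3·20.69 = 62.07 > 57.5, while 2·20.69 = 41.38 ≤ 57.5

Final: 3 servers


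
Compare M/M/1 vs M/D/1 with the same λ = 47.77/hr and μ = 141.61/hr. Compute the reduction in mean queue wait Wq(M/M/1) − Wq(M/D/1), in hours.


ρ = 47.77/141.61 = 0.3373
Wq(M/M/1) = ρ/(μ−λ) = 0.3373/93.84 = 0.003595 hr
Wq(M/D/1) = ρ/(2(μ−λ)) = 0.001797 hr
Savings = 0.003595 − 0.001797 = 0.001797 hr

Final: 0.001797 hr


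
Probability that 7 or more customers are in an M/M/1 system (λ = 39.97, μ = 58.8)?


ρ = 39.97/58.8 = 0.6798
P(N ≥ n) = ρ^n = 0.6798^7 = 0.067065

Final: 0.067065


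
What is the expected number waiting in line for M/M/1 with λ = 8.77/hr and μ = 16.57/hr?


ρ = 8.77/16.57 = 0.5293
Lq = ρ²/(1−ρ) = 0.2801/0.4707 = 0.5951

Final: 0.5951


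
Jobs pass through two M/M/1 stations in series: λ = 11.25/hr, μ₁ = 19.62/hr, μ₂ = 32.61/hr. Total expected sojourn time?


Each node sees arrival rate λ = 11.25/hr (tandem ⇒ throughput preserved).
W₁ = 1/(μ₁−λ) = 1/(19.62−11.25) = 0.11947 hr
W₂ = 1/(μ₂−λ) = 1/(32.61−11.25) = 0.04682 hr
W_total = W₁ + W₂ = 0.11947 + 0.04682 = 0.16629 hr

Final: 0.16629 hr


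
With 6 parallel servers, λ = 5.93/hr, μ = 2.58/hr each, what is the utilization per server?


ρ = λ/(cμ) = 5.93/(6·2.58) = 5.93/15.48 = 0.3831

Final: 0.3831


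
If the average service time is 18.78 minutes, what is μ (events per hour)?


μ = 1/(service time) in consistent units.
1 hour = 60 min, so μ = 60/18.78 = 3.1949 per hour

Final: 3.1949 /hr


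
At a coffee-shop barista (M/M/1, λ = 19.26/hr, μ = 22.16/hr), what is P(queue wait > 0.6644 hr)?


ρ = 19.26/22.16 = 0.8691
P(Wq > t) = ρ·e^{−(μ−λ)t} = 0.8691·e^{−1.9268}
= 0.8691·0.145619 = 0.126563

Final: 0.126563


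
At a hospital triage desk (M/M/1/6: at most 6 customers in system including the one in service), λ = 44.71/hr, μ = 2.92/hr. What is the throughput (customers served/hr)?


ρ = 15.3116; P_K = (1−ρ)ρ^6/(1−ρ^7) = 0.934690
λ_eff = λ(1 − P_K) = 44.71·(1 − 0.934690) = 44.71·0.065310 = 2.9200 /hr

Final: 2.9200 /hr


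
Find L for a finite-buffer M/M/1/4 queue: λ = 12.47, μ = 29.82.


ρ = 12.47/29.82 = 0.4182
L = ρ[1 − (K+1)ρ^K + Kρ^(K+1)] / [(1−ρ)(1−ρ^(K+1))]
Numerator: 0.4182·(1 − 5·0.030580 + 4·0.012788) = 0.375627
Denominator: (0.5818)·(0.987212) = 0.574384
L = 0.375627/0.574384 = 0.6540

Final: 0.6540


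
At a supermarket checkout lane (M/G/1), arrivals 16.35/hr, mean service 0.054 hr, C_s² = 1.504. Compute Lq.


ρ = λ·E[S] = 16.35·0.054 = 0.8829
Lq = ρ²(1+C_s²)/(2(1−ρ)) = 0.7795·(1+1.504)/(2·0.1171)
= 0.7795·2.5040/0.2342 = 8.33433

Final: 8.33433


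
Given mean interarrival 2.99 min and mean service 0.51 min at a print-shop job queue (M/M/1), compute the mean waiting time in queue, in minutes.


λ = 60/2.99 = 20.0669 /hr
μ = 60/0.51 = 117.6471 /hr
ρ = λ/μ = 20.0669/117.6471 = 0.1706
Wq = ρ/(μ−λ) = 0.1706/(117.6471−20.0669) = 0.001748 hr
In minutes: 0.001748·60 = 0.1049 min

Final: 0.1049 min


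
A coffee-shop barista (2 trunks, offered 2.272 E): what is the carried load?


B(2,2.272) = 0.440970 (Erlang-B)
Carried load = a(1 − B) = 2.272·(1 − 0.440970) = 2.272·0.559030 = 1.2701 E

Final: 1.2701 Erlangs


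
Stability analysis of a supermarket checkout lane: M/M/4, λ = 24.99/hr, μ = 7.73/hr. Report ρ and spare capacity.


Total capacity cμ = 4·7.73 = 30.92/hr
ρ = λ/(cμ) = 24.99/30.92 = 0.8082
Stable ⇔ ρ < 1: YES
Spare capacity = cμ − λ = 30.92 − 24.99 = 5.93/hr

Final: ρ = 0.8082; stable; margin = 5.93/hr


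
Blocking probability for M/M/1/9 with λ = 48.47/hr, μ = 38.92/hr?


ρ = λ/μ = 48.47/38.92 = 1.2454
P_K = (1−ρ)ρ^K/(1−ρ^(K+1)) = (-0.2454·7.206123)/(1 − 8.974327)
= -1.768203/-7.974327 = 0.221737

Final: 0.221737


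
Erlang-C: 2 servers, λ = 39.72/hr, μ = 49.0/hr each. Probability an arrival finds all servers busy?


a = λ/μ = 0.8106; ρ = a/2 = 0.4053
P₀ = 0.423177 (from M/M/c formula)
C(c,a) = [a^c/(c!(1−ρ))]·P₀ = [0.65709/(2·0.5947)]·0.423177
= 0.55246·0.423177 = 0.233790

Final: 0.233790


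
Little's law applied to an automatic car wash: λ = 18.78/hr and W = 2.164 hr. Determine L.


L = λW = 18.78·2.164 = 40.6399

Final: 40.6399


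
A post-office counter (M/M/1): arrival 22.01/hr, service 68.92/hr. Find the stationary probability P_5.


ρ = 22.01/68.92 = 0.3194
P_n = (1−ρ)·ρ^n = (1 − 0.3194)·0.3194^5 = 0.6806·0.003322 = 0.002261

Final: 0.002261


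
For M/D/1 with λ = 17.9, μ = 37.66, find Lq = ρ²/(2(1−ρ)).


ρ = 17.9/37.66 = 0.4753
M/D/1: Lq = ρ²/(2(1−ρ)) = 0.2259/(2·0.5247) = 0.21528

Final: 0.21528


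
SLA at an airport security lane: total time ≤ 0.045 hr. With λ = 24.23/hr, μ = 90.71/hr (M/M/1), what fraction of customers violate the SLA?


W ~ Exponential(μ−λ) for M/M/1.
μ − λ = 90.71 − 24.23 = 66.4800
P(W > t) = e^{−(μ−λ)t} = e^{−2.9916} = 0.050207

Final: 0.050207


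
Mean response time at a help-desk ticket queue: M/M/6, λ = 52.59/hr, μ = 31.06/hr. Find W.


a = 1.6932; ρ = 0.2822; P₀ = 0.183837
Lq = P₀·a^c·ρ/(c!(1−ρ)²) = 0.003295
Wq = Lq/λ = 0.003295/52.59 = 0.00006265 hr
W = Wq + 1/μ = 0.00006265 + 0.03220 = 0.03226 hr

Final: 0.03226 hr


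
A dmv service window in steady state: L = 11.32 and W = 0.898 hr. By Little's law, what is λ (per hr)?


λ = L/W = 11.32/0.898 = 12.6058 /hr

Final: 12.6058 /hr


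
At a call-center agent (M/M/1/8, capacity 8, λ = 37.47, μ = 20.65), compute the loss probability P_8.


ρ = λ/μ = 37.47/20.65 = 1.8145
P_K = (1−ρ)ρ^K/(1−ρ^(K+1)) = (-0.8145·117.519273)/(1 − 213.241994)
= -95.722720/-212.241994 = 0.451007

Final: 0.451007


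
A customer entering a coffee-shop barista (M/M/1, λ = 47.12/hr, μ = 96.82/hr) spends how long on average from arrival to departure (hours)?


W = 1/(μ−λ) = 1/(96.82 − 47.12) = 1/49.70 = 0.02012 hr

Final: 0.02012 hr


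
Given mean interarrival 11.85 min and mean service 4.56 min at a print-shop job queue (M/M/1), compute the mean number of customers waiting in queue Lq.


λ = 60/11.85 = 5.0633 /hr
μ = 60/4.56 = 13.1579 /hr
ρ = λ/μ = 5.0633/13.1579 = 0.3848
Lq = ρ²/(1−ρ) = 0.1481/0.6152 = 0.2407

Final: 0.2407


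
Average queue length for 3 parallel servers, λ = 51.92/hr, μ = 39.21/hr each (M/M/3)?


a = λ/μ = 1.3242; ρ = a/3 = 0.4414
P₀ = 0.256835
Lq = P₀·a^c·ρ / (c!·(1−ρ)²) = 0.256835·2.32174·0.4414/(6·0.31205)
= 0.14057

Final: 0.14057


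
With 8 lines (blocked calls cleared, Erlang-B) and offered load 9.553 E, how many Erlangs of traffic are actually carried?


B(8,9.553) = 0.316925 (Erlang-B)
Carried load = a(1 − B) = 9.553·(1 − 0.316925) = 9.553·0.683075 = 6.5254 E

Final: 6.5254 Erlangs


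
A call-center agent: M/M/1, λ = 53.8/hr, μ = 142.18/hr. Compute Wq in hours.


ρ = 53.8/142.18 = 0.3784
Wq = ρ/(μ−λ) = 0.3784/(142.18 − 53.8) = 0.3784/88.38 = 0.004281 hr

Final: 0.004281 hr


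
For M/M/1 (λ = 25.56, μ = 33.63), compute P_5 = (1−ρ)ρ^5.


ρ = 25.56/33.63 = 0.7600
P_n = (1−ρ)·ρ^n = (1 − 0.7600)·0.7600^5 = 0.2400·0.253612 = 0.060858

Final: 0.060858


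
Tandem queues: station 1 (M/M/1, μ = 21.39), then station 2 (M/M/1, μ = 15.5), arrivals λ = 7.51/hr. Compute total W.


Each node sees arrival rate λ = 7.51/hr (tandem ⇒ throughput preserved).
W₁ = 1/(μ₁−λ) = 1/(21.39−7.51) = 0.07205 hr
W₂ = 1/(μ₂−λ) = 1/(15.5−7.51) = 0.12516 hr
W_total = W₁ + W₂ = 0.07205 + 0.12516 = 0.19720 hr

Final: 0.19720 hr


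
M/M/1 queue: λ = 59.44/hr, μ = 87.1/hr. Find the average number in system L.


ρ = λ/μ = 59.44/87.1 = 0.6824
L = ρ/(1−ρ) = 0.6824/(1 − 0.6824) = 0.6824/0.3176 = 2.1490

Final: 2.1490


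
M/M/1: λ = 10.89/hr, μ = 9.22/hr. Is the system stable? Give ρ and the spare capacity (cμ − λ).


Total capacity cμ = 1·9.22 = 9.22/hr
ρ = λ/(cμ) = 10.89/9.22 = 1.1811
Stable ⇔ ρ < 1: NO
Spare capacity = cμ − λ = 9.22 − 10.89 = -1.67/hr

Final: ρ = 1.1811; unstable; margin = -1.67/hr


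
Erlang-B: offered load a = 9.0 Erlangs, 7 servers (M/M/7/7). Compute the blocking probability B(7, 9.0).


B(c,a) = (a^c/c!) / Σ_{k=0}^{c} a^k/k!
a^7/7! = 949.001786
Σ terms (k=0..7): 1.00000 + 9.00000 + 40.50000 + 121.50000 + 273.37500 + 492.07500 + 738.11250 + 949.00179 = 2624.564286
B = 949.001786/2624.564286 = 0.361585

Final: 0.361585


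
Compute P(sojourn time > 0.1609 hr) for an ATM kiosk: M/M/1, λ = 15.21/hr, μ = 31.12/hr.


W ~ Exponential(μ−λ) for M/M/1.
μ − λ = 31.12 − 15.21 = 15.9100
P(W > t) = e^{−(μ−λ)t} = e^{−2.5599} = 0.077311

Final: 0.077311


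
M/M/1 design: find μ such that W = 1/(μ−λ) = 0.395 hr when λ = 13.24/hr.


W = 1/(μ−λ) ⇒ μ − λ = 1/W = 1/0.395 = 2.5316
μ = λ + 1/W = 13.24 + 2.5316 = 15.7716 per hr

Final: 15.7716 /hr


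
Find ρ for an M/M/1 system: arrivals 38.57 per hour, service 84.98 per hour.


ρ = λ/μ = 38.57/84.98 = 0.4539

Final: 0.4539


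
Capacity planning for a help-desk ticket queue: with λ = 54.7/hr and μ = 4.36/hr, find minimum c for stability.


Stability requires cμ > λ ⇔ c > λ/μ.
λ/μ = 54.7/4.36 = 12.5459
Minimum integer c = ⌊12.5459⌋ + 1 = 13
Check: 13·4.36 = 56.68 > 54.7, while 12·4.36 = 52.32 ≤ 54.7

Final: 13 servers


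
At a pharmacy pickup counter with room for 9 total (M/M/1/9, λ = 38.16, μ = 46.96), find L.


ρ = 38.16/46.96 = 0.8126
L = ρ[1 − (K+1)ρ^K + Kρ^(K+1)] / [(1−ρ)(1−ρ^(K+1))]
Numerator: 0.8126·(1 − 10·0.154498 + 9·0.125546) = 0.475322
Denominator: (0.1874)·(0.874454) = 0.163867
L = 0.475322/0.163867 = 2.9007

Final: 2.9007


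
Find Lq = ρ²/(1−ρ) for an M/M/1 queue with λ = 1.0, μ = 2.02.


ρ = 1.0/2.02 = 0.4950
Lq = ρ²/(1−ρ) = 0.2451/0.5050 = 0.4853

Final: 0.4853


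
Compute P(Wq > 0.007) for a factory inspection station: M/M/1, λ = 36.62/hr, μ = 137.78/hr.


ρ = 36.62/137.78 = 0.2658
P(Wq > t) = ρ·e^{−(μ−λ)t} = 0.2658·e^{−0.7081}
= 0.2658·0.492569 = 0.130918

Final: 0.130918


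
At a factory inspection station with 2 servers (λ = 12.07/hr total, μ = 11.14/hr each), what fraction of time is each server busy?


ρ = λ/(cμ) = 12.07/(2·11.14) = 12.07/22.28 = 0.5417

Final: 0.5417


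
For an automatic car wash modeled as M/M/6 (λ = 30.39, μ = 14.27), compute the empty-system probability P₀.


a = λ/μ = 30.39/14.27 = 2.1296; ρ = a/c = 0.3549
Σ_{k=0}^{5} a^k/k! (terms k=0..5) = 1.00000 + 2.12964 + 2.26769 + 1.60979 + 0.85707 + 0.36505 = 8.22924
Tail: a^6/(6!(1−ρ)) = 93.29113/(720·0.6451) = 0.20087
P₀ = 1/(8.22924 + 0.20087) = 1/8.43011 = 0.118622

Final: 0.118622


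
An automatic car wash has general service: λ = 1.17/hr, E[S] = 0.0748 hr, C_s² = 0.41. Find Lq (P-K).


ρ = λ·E[S] = 1.17·0.0748 = 0.08752
Lq = ρ²(1+C_s²)/(2(1−ρ)) = 0.007659·(1+0.41)/(2·0.9125)
= 0.007659·1.4100/1.8250 = 0.005918

Final: 0.005918


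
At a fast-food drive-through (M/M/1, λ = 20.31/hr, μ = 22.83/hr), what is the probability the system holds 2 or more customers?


ρ = 20.31/22.83 = 0.8896
P(N ≥ n) = ρ^n = 0.8896^2 = 0.791422

Final: 0.791422


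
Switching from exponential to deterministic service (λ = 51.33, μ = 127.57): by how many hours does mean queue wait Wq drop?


ρ = 51.33/127.57 = 0.4024
Wq(M/M/1) = ρ/(μ−λ) = 0.4024/76.24 = 0.005278 hr
Wq(M/D/1) = ρ/(2(μ−λ)) = 0.002639 hr
Savings = 0.005278 − 0.002639 = 0.002639 hr

Final: 0.002639 hr


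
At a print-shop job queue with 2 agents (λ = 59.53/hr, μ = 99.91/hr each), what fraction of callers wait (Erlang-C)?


a = λ/μ = 0.5958; ρ = a/2 = 0.2979
P₀ = 0.540929 (from M/M/c formula)
C(c,a) = [a^c/(c!(1−ρ))]·P₀ = [0.35502/(2·0.7021)]·0.540929
= 0.25283·0.540929 = 0.136765

Final: 0.136765


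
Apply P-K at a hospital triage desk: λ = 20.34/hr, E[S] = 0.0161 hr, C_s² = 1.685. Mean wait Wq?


ρ = λ·E[S] = 20.34·0.0161 = 0.3275
E[S²] = E[S]²(1+C_s²) = 0.0161²·(1+1.685) = 0.0006960
Wq = λ·E[S²]/(2(1−ρ)) = 20.34·0.0006960/(2·0.6725) = 0.01052 hr

Final: 0.01052 hr


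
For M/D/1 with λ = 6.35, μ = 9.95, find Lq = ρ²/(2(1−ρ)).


ρ = 6.35/9.95 = 0.6382
M/D/1: Lq = ρ²/(2(1−ρ)) = 0.4073/(2·0.3618) = 0.56285

Final: 0.56285


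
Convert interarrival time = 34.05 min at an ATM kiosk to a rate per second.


λ = 1/(interarrival time) in consistent units.
1 second = 0.0166667 min, so λ = 0.0166667/34.05 = 0.0004895 per second

Final: 0.0004895 /sec


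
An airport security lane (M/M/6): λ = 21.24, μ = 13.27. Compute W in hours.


a = 1.6006; ρ = 0.2668; P₀ = 0.201699
Lq = P₀·a^c·ρ/(c!(1−ρ)²) = 0.002337
Wq = Lq/λ = 0.002337/21.24 = 0.0001100 hr
W = Wq + 1/μ = 0.0001100 + 0.07536 = 0.07547 hr

Final: 0.07547 hr


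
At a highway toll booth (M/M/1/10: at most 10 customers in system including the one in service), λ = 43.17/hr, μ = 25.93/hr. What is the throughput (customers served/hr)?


ρ = 1.6649; P_K = (1−ρ)ρ^10/(1−ρ^11) = 0.400823
λ_eff = λ(1 − P_K) = 43.17·(1 − 0.400823) = 43.17·0.599177 = 25.8665 /hr

Final: 25.8665 /hr


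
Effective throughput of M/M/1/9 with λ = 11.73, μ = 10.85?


ρ = 1.0811; P_K = (1−ρ)ρ^9/(1−ρ^10) = 0.138538
λ_eff = λ(1 − P_K) = 11.73·(1 − 0.138538) = 11.73·0.861462 = 10.1050 /hr

Final: 10.1050 /hr


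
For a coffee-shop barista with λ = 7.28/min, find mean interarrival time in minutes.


Mean interarrival time = 1/λ = 1/7.28 minute = 0.13736 minute
In minutes: 0.13736 × 1 = 0.1374 min

Final: 0.1374 min


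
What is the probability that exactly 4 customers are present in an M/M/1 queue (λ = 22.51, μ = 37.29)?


ρ = 22.51/37.29 = 0.6036
P_n = (1−ρ)·ρ^n = (1 − 0.6036)·0.6036^4 = 0.3964·0.132780 = 0.052628

Final: 0.052628


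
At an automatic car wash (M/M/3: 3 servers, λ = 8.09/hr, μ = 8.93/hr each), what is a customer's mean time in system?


a = 0.9059; ρ = 0.3020; P₀ = 0.400991
Lq = P₀·a^c·ρ/(c!(1−ρ)²) = 0.03080
Wq = Lq/λ = 0.03080/8.09 = 0.003807 hr
W = Wq + 1/μ = 0.003807 + 0.11198 = 0.11579 hr

Final: 0.11579 hr
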